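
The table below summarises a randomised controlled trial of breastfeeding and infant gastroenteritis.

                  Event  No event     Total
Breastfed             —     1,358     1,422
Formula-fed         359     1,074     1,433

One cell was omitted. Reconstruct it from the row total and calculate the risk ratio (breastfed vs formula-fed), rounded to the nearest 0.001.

The missing cell is in the exposed row: 1422 − 1358 = 64.
So a = 64, b = 1358, c = 359, d = 1074.
RR = [a/(a+b)] / [c/(c+d)] = (64/1422) / (359/1433) = 0.04501/0.25052 = 0.17965

0.180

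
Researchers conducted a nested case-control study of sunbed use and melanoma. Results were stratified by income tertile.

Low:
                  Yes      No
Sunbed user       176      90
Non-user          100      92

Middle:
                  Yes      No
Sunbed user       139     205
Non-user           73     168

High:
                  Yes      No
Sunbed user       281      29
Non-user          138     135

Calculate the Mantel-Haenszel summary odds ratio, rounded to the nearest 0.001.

OR_MH = Σ(aᵢdᵢ/nᵢ) / Σ(bᵢcᵢ/nᵢ), where nᵢ is the stratum total.
Stratum 1 (Low): n = 458; a·d/n = 176·92/458 = 35.3537; b·c/n = 90·100/458 = 19.6507
Stratum 2 (Middle): n = 585; a·d/n = 139·168/585 = 39.9179; b·c/n = 205·73/585 = 25.5812
Stratum 3 (High): n = 583; a·d/n = 281·135/583 = 65.0686; b·c/n = 29·138/583 = 6.8645
OR_MH = (35.3537 + 39.9179 + 65.0686) / (19.6507 + 25.5812 + 6.8645) = 140.3403 / 52.0963 = 2.69386

2.694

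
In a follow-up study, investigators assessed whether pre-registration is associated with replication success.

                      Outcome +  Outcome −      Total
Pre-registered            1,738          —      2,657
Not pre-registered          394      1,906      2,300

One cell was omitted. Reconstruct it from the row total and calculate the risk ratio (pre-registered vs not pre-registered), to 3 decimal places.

The missing cell is in the exposed row: 2657 − 1738 = 919.
So a = 1738, b = 919, c = 394, d = 1906.
RR = [a/(a+b)] / [c/(c+d)] = (1738/2657) / (394/2300) = 0.65412/0.17130 = 3.81847

3.818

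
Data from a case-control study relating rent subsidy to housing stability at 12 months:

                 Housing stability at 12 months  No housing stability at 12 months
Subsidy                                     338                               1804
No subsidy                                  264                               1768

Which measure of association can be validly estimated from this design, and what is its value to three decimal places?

Cells: a = 338, b = 1804, c = 264, d = 1768.
This is a case-control study: participants were sampled on outcome status, so risks in the source population cannot be estimated directly — relative risk is not valid here. The odds ratio is the appropriate measure.
OR = (a·d)/(b·c) = (338 × 1768) / (1804 × 264) = 597584 / 476256 = 1.25475

1.255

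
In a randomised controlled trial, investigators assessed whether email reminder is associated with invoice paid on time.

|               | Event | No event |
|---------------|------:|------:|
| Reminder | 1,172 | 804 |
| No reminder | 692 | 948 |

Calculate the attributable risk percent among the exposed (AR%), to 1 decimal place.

Cells: a = 1172, b = 804, c = 692, d = 948.
Risk in exposed = 1172/1976 = 0.59312; risk in unexposed = 692/1640 = 0.42195.
RR = 0.59312/0.42195 = 1.40565
AR% = (RR − 1)/RR × 100 = (1.40565 − 1)/1.40565 × 100 = 28.8587%

28.9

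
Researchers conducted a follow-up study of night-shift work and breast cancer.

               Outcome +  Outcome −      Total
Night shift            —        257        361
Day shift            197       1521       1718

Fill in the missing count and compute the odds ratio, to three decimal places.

The missing cell is in the exposed row: 361 − 257 = 104.
So a = 104, b = 257, c = 197, d = 1521.
OR = (a·d)/(b·c) = (104 × 1521) / (257 × 197) = 158184 / 50629 = 3.12438

3.124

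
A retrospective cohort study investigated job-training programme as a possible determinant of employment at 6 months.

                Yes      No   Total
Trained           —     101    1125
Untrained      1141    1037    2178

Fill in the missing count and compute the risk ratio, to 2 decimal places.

The missing cell is in the exposed row: 1125 − 101 = 1024.
So a = 1024, b = 101, c = 1141, d = 1037.
RR = [a/(a+b)] / [c/(c+d)] = (1024/1125) / (1141/2178) = 0.91022/0.52388 = 1.73748

1.74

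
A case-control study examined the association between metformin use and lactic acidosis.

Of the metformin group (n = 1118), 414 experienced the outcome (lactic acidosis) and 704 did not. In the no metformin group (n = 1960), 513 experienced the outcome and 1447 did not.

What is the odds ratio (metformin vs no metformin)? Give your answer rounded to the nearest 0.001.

1.659

From the description: a = 414, b = 704, c = 513, d = 1447.
OR = (a·d)/(b·c) = (414 × 1447) / (704 × 513) = 599058 / 361152 = 1.65874
The odds of lactic acidosis are about 1.66 times as high in the metformin group.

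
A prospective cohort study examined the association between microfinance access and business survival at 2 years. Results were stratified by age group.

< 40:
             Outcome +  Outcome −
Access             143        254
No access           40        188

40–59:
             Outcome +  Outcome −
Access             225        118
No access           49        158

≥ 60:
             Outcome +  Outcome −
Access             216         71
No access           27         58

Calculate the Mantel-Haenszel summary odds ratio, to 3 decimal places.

OR_MH = Σ(aᵢdᵢ/nᵢ) / Σ(bᵢcᵢ/nᵢ), where nᵢ is the stratum total.
Stratum 1 (< 40): n = 625; a·d/n = 143·188/625 = 43.0144; b·c/n = 254·40/625 = 16.2560
Stratum 2 (40–59): n = 550; a·d/n = 225·158/550 = 64.6364; b·c/n = 118·49/550 = 10.5127
Stratum 3 (≥ 60): n = 372; a·d/n = 216·58/372 = 33.6774; b·c/n = 71·27/372 = 5.1532
OR_MH = (43.0144 + 64.6364 + 33.6774) / (16.2560 + 10.5127 + 5.1532) = 141.3282 / 31.9220 = 4.42730

4.427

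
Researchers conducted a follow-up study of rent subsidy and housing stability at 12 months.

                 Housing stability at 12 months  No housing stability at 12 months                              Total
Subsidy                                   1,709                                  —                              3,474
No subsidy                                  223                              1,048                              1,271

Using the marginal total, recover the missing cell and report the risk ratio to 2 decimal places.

2.80

The missing cell is in the exposed row: 3474 − 1709 = 1765.
So a = 1709, b = 1765, c = 223, d = 1048.
RR = [a/(a+b)] / [c/(c+d)] = (1709/3474) / (223/1271) = 0.49194/0.17545 = 2.80384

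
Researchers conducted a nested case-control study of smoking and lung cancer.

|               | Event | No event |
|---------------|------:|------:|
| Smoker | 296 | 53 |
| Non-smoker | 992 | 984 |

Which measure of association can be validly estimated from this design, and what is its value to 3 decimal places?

5.540

Cells: a = 296, b = 53, c = 992, d = 984.
This is a nested case-control study: participants were sampled on outcome status, so risks in the source population cannot be estimated directly — relative risk is not valid here. The odds ratio is the appropriate measure.
OR = (a·d)/(b·c) = (296 × 984) / (53 × 992) = 291264 / 52576 = 5.53987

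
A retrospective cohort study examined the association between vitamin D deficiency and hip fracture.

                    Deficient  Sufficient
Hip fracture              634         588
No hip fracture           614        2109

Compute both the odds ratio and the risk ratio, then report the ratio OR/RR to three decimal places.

Reading the table with exposure as columns: a = 634 (Deficient, case), b = 614 (Deficient, non-case), c = 588 (Sufficient, case), d = 2109.
OR = (634·2109)/(614·588) = 1337106/361032 = 3.70357
Risk in exposed = 634/1248 = 0.50801; risk in unexposed = 588/2697 = 0.21802; RR = 2.33012
OR/RR = 3.70357 / 2.33012 = 1.58943
The outcome is not rare, so the OR lies further from 1 than the RR.

1.589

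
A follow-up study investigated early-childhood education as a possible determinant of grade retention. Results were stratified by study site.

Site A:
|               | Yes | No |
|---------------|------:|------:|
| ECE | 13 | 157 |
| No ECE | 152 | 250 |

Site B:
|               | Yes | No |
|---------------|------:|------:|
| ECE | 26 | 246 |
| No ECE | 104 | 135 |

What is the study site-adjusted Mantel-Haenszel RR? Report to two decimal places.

0.21

RR_MH = Σ(aᵢ·n₀ᵢ/nᵢ) / Σ(cᵢ·n₁ᵢ/nᵢ), with n₁ᵢ = aᵢ+bᵢ (exposed), n₀ᵢ = cᵢ+dᵢ (unexposed), nᵢ = n₁ᵢ+n₀ᵢ.
Stratum 1 (Site A): n₁ = 170, n₀ = 402, n = 572; a·n₀/n = 13·402/572 = 9.1364; c·n₁/n = 152·170/572 = 45.1748
Stratum 2 (Site B): n₁ = 272, n₀ = 239, n = 511; a·n₀/n = 26·239/511 = 12.1605; c·n₁/n = 104·272/511 = 55.3581
RR_MH = (9.1364 + 12.1605) / (45.1748 + 55.3581) = 21.2968 / 100.5329 = 0.21184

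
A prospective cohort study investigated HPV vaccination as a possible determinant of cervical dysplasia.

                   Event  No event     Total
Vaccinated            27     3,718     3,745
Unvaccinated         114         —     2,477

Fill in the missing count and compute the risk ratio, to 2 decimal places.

0.16

The missing cell is in the unexposed row: 2477 − 114 = 2363.
So a = 27, b = 3718, c = 114, d = 2363.
RR = [a/(a+b)] / [c/(c+d)] = (27/3745) / (114/2477) = 0.00721/0.04602 = 0.15665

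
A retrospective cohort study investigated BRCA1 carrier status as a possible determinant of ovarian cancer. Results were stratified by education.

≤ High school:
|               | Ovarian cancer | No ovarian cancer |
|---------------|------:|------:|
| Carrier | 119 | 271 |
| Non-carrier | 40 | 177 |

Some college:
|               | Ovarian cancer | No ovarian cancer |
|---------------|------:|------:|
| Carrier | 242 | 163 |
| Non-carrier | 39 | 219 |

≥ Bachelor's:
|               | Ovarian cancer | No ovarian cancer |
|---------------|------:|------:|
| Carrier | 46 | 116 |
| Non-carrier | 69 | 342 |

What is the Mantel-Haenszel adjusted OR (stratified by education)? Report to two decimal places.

3.43

OR_MH = Σ(aᵢdᵢ/nᵢ) / Σ(bᵢcᵢ/nᵢ), where nᵢ is the stratum total.
Stratum 1 (≤ High school): n = 607; a·d/n = 119·177/607 = 34.7002; b·c/n = 271·40/607 = 17.8583
Stratum 2 (Some college): n = 663; a·d/n = 242·219/663 = 79.9367; b·c/n = 163·39/663 = 9.5882
Stratum 3 (≥ Bachelor's): n = 573; a·d/n = 46·342/573 = 27.4555; b·c/n = 116·69/573 = 13.9686
OR_MH = (34.7002 + 79.9367 + 27.4555) / (17.8583 + 9.5882 + 13.9686) = 142.0923 / 41.4151 = 3.43093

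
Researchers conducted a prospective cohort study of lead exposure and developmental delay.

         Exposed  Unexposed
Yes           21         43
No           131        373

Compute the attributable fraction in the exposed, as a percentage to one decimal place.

Reading the table with exposure as columns: a = 21 (Exposed, case), b = 131 (Exposed, non-case), c = 43 (Unexposed, case), d = 373.
Risk in exposed = 21/152 = 0.13816; risk in unexposed = 43/416 = 0.10337.
RR = 0.13816/0.10337 = 1.33660
AR% = (RR − 1)/RR × 100 = (1.33660 − 1)/1.33660 × 100 = 25.1832%

25.2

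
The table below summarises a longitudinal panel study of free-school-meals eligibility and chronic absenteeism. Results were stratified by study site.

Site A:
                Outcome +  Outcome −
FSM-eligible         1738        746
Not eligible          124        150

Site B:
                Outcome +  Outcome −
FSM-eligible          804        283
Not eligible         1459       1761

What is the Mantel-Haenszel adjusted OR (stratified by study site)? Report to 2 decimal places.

OR_MH = Σ(aᵢdᵢ/nᵢ) / Σ(bᵢcᵢ/nᵢ), where nᵢ is the stratum total.
Stratum 1 (Site A): n = 2758; a·d/n = 1738·150/2758 = 94.5250; b·c/n = 746·124/2758 = 33.5402
Stratum 2 (Site B): n = 4307; a·d/n = 804·1761/4307 = 328.7309; b·c/n = 283·1459/4307 = 95.8665
OR_MH = (94.5250 + 328.7309) / (33.5402 + 95.8665) = 423.2559 / 129.4067 = 3.27074

3.27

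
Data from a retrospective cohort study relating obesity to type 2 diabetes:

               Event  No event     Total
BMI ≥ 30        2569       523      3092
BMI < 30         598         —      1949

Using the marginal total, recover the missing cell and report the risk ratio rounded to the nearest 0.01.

The missing cell is in the unexposed row: 1949 − 598 = 1351.
So a = 2569, b = 523, c = 598, d = 1351.
RR = [a/(a+b)] / [c/(c+d)] = (2569/3092) / (598/1949) = 0.83085/0.30682 = 2.70792

2.71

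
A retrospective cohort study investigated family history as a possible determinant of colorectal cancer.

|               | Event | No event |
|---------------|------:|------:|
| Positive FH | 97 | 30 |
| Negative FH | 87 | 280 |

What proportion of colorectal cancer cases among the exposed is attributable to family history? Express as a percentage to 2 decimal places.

68.96

Cells: a = 97, b = 30, c = 87, d = 280.
Risk in exposed = 97/127 = 0.76378; risk in unexposed = 87/367 = 0.23706.
RR = 0.76378/0.23706 = 3.22192
AR% = (RR − 1)/RR × 100 = (3.22192 − 1)/3.22192 × 100 = 68.9626%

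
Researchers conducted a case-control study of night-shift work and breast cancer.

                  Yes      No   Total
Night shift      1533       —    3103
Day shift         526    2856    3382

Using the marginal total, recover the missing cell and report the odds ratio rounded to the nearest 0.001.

5.302

The missing cell is in the exposed row: 3103 − 1533 = 1570.
So a = 1533, b = 1570, c = 526, d = 2856.
OR = (a·d)/(b·c) = (1533 × 2856) / (1570 × 526) = 4378248 / 825820 = 5.30170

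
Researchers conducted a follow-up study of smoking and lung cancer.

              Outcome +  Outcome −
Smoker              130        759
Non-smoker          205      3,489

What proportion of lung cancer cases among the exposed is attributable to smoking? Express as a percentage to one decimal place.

Cells: a = 130, b = 759, c = 205, d = 3489.
Risk in exposed = 130/889 = 0.14623; risk in unexposed = 205/3694 = 0.05550.
RR = 0.14623/0.05550 = 2.63502
AR% = (RR − 1)/RR × 100 = (2.63502 − 1)/2.63502 × 100 = 62.0497%

62.0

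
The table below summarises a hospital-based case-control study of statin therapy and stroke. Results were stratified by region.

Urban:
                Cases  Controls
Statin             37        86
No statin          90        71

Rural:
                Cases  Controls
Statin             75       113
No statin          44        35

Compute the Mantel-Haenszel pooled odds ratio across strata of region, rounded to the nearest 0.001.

OR_MH = Σ(aᵢdᵢ/nᵢ) / Σ(bᵢcᵢ/nᵢ), where nᵢ is the stratum total.
Stratum 1 (Urban): n = 284; a·d/n = 37·71/284 = 9.2500; b·c/n = 86·90/284 = 27.2535
Stratum 2 (Rural): n = 267; a·d/n = 75·35/267 = 9.8315; b·c/n = 113·44/267 = 18.6217
OR_MH = (9.2500 + 9.8315) / (27.2535 + 18.6217) = 19.0815 / 45.8752 = 0.41594

0.416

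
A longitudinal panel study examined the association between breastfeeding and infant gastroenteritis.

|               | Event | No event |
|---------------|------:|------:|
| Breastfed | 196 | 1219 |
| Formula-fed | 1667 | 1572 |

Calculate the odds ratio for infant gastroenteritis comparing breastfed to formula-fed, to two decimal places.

0.15

Cells: a = 196, b = 1219, c = 1667, d = 1572.
OR = (a·d)/(b·c) = (196 × 1572) / (1219 × 1667) = 308112 / 2032073 = 0.15162
Exposure is associated with lower odds of infant gastroenteritis (OR = 0.15 < 1).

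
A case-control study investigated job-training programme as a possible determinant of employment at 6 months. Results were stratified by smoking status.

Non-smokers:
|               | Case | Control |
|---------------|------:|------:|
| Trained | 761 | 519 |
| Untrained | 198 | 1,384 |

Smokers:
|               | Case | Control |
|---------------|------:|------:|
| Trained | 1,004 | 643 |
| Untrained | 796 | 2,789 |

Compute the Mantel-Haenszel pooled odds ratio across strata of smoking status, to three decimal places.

OR_MH = Σ(aᵢdᵢ/nᵢ) / Σ(bᵢcᵢ/nᵢ), where nᵢ is the stratum total.
Stratum 1 (Non-smokers): n = 2862; a·d/n = 761·1384/2862 = 368.0028; b·c/n = 519·198/2862 = 35.9057
Stratum 2 (Smokers): n = 5232; a·d/n = 1004·2789/5232 = 535.1980; b·c/n = 643·796/5232 = 97.8265
OR_MH = (368.0028 + 535.1980) / (35.9057 + 97.8265) = 903.2008 / 133.7321 = 6.75381

6.754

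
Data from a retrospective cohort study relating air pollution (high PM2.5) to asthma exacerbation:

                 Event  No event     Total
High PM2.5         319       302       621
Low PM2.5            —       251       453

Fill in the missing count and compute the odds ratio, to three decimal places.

The missing cell is in the unexposed row: 453 − 251 = 202.
So a = 319, b = 302, c = 202, d = 251.
OR = (a·d)/(b·c) = (319 × 251) / (302 × 202) = 80069 / 61004 = 1.31252

1.313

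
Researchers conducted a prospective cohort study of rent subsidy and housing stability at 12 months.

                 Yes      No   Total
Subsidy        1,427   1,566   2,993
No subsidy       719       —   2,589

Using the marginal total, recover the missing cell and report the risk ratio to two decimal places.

The missing cell is in the unexposed row: 2589 − 719 = 1870.
So a = 1427, b = 1566, c = 719, d = 1870.
RR = [a/(a+b)] / [c/(c+d)] = (1427/2993) / (719/2589) = 0.47678/0.27771 = 1.71680

1.72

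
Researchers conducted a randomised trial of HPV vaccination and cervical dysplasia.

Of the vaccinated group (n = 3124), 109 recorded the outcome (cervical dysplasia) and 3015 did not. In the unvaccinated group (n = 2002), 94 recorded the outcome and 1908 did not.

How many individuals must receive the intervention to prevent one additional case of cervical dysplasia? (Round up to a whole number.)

Risk in treated group = 109/3124 = 0.03489; risk in control = 94/2002 = 0.04695.
Absolute risk reduction = 0.04695 − 0.03489 = 0.01206
NNT = 1 / ARR = 1 / 0.01206 = 82.906 → round up → 83

83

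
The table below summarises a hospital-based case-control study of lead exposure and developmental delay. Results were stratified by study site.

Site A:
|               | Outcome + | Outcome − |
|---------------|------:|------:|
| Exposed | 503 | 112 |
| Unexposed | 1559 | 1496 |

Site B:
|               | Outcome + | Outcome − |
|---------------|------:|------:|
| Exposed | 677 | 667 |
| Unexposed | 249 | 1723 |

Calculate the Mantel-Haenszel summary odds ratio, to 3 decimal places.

OR_MH = Σ(aᵢdᵢ/nᵢ) / Σ(bᵢcᵢ/nᵢ), where nᵢ is the stratum total.
Stratum 1 (Site A): n = 3670; a·d/n = 503·1496/3670 = 205.0376; b·c/n = 112·1559/3670 = 47.5771
Stratum 2 (Site B): n = 3316; a·d/n = 677·1723/3316 = 351.7705; b·c/n = 667·249/3316 = 50.0853
OR_MH = (205.0376 + 351.7705) / (47.5771 + 50.0853) = 556.8081 / 97.6625 = 5.70135

5.701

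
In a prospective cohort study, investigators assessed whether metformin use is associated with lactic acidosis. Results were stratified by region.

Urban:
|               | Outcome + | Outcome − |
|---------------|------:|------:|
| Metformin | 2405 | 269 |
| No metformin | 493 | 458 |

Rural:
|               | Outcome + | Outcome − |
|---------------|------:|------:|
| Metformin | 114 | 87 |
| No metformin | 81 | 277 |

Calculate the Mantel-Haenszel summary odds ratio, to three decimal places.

7.326

OR_MH = Σ(aᵢdᵢ/nᵢ) / Σ(bᵢcᵢ/nᵢ), where nᵢ is the stratum total.
Stratum 1 (Urban): n = 3625; a·d/n = 2405·458/3625 = 303.8593; b·c/n = 269·493/3625 = 36.5840
Stratum 2 (Rural): n = 559; a·d/n = 114·277/559 = 56.4902; b·c/n = 87·81/559 = 12.6064
OR_MH = (303.8593 + 56.4902) / (36.5840 + 12.6064) = 360.3495 / 49.1904 = 7.32560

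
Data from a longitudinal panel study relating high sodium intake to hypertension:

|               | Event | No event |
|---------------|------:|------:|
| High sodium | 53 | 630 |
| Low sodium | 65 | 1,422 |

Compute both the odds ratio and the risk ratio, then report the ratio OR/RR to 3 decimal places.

Cells: a = 53, b = 630, c = 65, d = 1422.
OR = (53·1422)/(630·65) = 75366/40950 = 1.84044
Risk in exposed = 53/683 = 0.07760; risk in unexposed = 65/1487 = 0.04371; RR = 1.77522
OR/RR = 1.84044 / 1.77522 = 1.03674
The outcome is rare in both groups, so OR ≈ RR (ratio near 1).

1.037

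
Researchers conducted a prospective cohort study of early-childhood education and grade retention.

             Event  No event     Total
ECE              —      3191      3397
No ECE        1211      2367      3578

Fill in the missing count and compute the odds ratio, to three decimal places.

The missing cell is in the exposed row: 3397 − 3191 = 206.
So a = 206, b = 3191, c = 1211, d = 2367.
OR = (a·d)/(b·c) = (206 × 2367) / (3191 × 1211) = 487602 / 3864301 = 0.12618

0.126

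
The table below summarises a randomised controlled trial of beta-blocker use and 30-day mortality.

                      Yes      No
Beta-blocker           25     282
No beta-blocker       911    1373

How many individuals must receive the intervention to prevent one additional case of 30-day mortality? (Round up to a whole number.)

Risk in treated group = 25/307 = 0.08143; risk in control = 911/2284 = 0.39886.
Absolute risk reduction = 0.39886 − 0.08143 = 0.31743
NNT = 1 / ARR = 1 / 0.31743 = 3.150 → round up → 4

4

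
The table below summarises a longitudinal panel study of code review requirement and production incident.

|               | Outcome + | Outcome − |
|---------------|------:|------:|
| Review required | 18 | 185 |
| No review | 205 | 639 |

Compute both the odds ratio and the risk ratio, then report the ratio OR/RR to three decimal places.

Cells: a = 18, b = 185, c = 205, d = 639.
OR = (18·639)/(185·205) = 11502/37925 = 0.30328
Risk in exposed = 18/203 = 0.08867; risk in unexposed = 205/844 = 0.24289; RR = 0.36506
OR/RR = 0.30328 / 0.36506 = 0.83077
The outcome is not rare, so the OR lies further from 1 than the RR.

0.831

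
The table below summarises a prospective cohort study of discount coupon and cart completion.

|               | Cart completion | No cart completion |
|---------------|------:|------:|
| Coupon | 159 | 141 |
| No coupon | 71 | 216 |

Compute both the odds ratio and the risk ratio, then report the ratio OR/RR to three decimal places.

1.601

Cells: a = 159, b = 141, c = 71, d = 216.
OR = (159·216)/(141·71) = 34344/10011 = 3.43063
Risk in exposed = 159/300 = 0.53000; risk in unexposed = 71/287 = 0.24739; RR = 2.14239
OR/RR = 3.43063 / 2.14239 = 1.60130
The outcome is not rare, so the OR lies further from 1 than the RR.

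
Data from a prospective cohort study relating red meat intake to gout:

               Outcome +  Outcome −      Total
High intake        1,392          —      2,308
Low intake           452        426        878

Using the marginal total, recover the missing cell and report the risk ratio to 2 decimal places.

1.17

The missing cell is in the exposed row: 2308 − 1392 = 916.
So a = 1392, b = 916, c = 452, d = 426.
RR = [a/(a+b)] / [c/(c+d)] = (1392/2308) / (452/878) = 0.60312/0.51481 = 1.17155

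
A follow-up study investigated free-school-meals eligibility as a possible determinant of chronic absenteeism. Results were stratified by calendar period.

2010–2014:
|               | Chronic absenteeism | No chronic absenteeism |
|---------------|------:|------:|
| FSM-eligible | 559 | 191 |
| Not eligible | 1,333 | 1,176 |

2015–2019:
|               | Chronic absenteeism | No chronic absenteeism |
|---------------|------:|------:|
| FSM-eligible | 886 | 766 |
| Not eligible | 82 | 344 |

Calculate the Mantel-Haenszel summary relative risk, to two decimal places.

1.65

RR_MH = Σ(aᵢ·n₀ᵢ/nᵢ) / Σ(cᵢ·n₁ᵢ/nᵢ), with n₁ᵢ = aᵢ+bᵢ (exposed), n₀ᵢ = cᵢ+dᵢ (unexposed), nᵢ = n₁ᵢ+n₀ᵢ.
Stratum 1 (2010–2014): n₁ = 750, n₀ = 2509, n = 3259; a·n₀/n = 559·2509/3259 = 430.3562; c·n₁/n = 1333·750/3259 = 306.7659
Stratum 2 (2015–2019): n₁ = 1652, n₀ = 426, n = 2078; a·n₀/n = 886·426/2078 = 181.6343; c·n₁/n = 82·1652/2078 = 65.1896
RR_MH = (430.3562 + 181.6343) / (306.7659 + 65.1896) = 611.9905 / 371.9555 = 1.64533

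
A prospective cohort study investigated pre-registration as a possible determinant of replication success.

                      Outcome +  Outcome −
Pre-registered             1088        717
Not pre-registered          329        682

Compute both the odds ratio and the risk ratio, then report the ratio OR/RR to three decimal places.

1.698

Cells: a = 1088, b = 717, c = 329, d = 682.
OR = (1088·682)/(717·329) = 742016/235893 = 3.14556
Risk in exposed = 1088/1805 = 0.60277; risk in unexposed = 329/1011 = 0.32542; RR = 1.85228
OR/RR = 3.14556 / 1.85228 = 1.69821
The outcome is not rare, so the OR lies further from 1 than the RR.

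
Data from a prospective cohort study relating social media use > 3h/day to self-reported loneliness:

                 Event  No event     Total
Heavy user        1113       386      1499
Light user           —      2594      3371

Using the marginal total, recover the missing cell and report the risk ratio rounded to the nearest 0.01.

3.22

The missing cell is in the unexposed row: 3371 − 2594 = 777.
So a = 1113, b = 386, c = 777, d = 2594.
RR = [a/(a+b)] / [c/(c+d)] = (1113/1499) / (777/3371) = 0.74249/0.23050 = 3.22130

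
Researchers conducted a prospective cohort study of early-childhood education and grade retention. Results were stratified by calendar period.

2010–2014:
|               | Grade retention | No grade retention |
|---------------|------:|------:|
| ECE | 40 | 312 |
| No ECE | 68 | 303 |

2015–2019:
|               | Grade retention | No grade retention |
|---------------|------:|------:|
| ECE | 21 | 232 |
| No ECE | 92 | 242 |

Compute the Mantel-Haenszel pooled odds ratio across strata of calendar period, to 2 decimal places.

OR_MH = Σ(aᵢdᵢ/nᵢ) / Σ(bᵢcᵢ/nᵢ), where nᵢ is the stratum total.
Stratum 1 (2010–2014): n = 723; a·d/n = 40·303/723 = 16.7635; b·c/n = 312·68/723 = 29.3444
Stratum 2 (2015–2019): n = 587; a·d/n = 21·242/587 = 8.6576; b·c/n = 232·92/587 = 36.3612
OR_MH = (16.7635 + 8.6576) / (29.3444 + 36.3612) = 25.4211 / 65.7056 = 0.38689

0.39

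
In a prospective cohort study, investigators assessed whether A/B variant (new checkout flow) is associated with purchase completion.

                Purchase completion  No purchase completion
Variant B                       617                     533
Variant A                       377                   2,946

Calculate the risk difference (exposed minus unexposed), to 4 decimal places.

Cells: a = 617, b = 533, c = 377, d = 2946.
Risk in exposed = 617/1150 = 0.536522; risk in unexposed = 377/3323 = 0.113452.
Risk difference = 0.536522 − 0.113452 = 0.423070

0.4231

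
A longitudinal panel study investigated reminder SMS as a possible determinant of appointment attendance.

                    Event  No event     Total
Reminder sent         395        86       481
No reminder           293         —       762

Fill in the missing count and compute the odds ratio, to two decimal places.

7.35

The missing cell is in the unexposed row: 762 − 293 = 469.
So a = 395, b = 86, c = 293, d = 469.
OR = (a·d)/(b·c) = (395 × 469) / (86 × 293) = 185255 / 25198 = 7.35197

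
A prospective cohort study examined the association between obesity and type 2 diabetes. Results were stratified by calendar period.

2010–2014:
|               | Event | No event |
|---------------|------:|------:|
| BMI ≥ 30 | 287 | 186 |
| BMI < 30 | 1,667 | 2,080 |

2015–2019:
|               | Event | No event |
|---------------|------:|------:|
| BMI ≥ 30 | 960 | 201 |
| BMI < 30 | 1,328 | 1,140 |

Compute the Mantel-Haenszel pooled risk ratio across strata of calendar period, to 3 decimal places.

RR_MH = Σ(aᵢ·n₀ᵢ/nᵢ) / Σ(cᵢ·n₁ᵢ/nᵢ), with n₁ᵢ = aᵢ+bᵢ (exposed), n₀ᵢ = cᵢ+dᵢ (unexposed), nᵢ = n₁ᵢ+n₀ᵢ.
Stratum 1 (2010–2014): n₁ = 473, n₀ = 3747, n = 4220; a·n₀/n = 287·3747/4220 = 254.8315; c·n₁/n = 1667·473/4220 = 186.8462
Stratum 2 (2015–2019): n₁ = 1161, n₀ = 2468, n = 3629; a·n₀/n = 960·2468/3629 = 652.8741; c·n₁/n = 1328·1161/3629 = 424.8575
RR_MH = (254.8315 + 652.8741) / (186.8462 + 424.8575) = 907.7056 / 611.7037 = 1.48390

1.484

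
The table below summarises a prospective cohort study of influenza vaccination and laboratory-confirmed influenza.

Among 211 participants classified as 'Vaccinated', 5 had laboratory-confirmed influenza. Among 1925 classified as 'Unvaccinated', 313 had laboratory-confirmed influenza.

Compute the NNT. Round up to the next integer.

8

Risk in treated group = 5/211 = 0.02370; risk in control = 313/1925 = 0.16260.
Absolute risk reduction = 0.16260 − 0.02370 = 0.13890
NNT = 1 / ARR = 1 / 0.13890 = 7.199 → round up → 8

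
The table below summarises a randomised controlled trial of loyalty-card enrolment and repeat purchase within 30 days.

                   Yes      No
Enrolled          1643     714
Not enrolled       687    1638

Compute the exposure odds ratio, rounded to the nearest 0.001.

5.487

Cells: a = 1643, b = 714, c = 687, d = 1638.
OR = (a·d)/(b·c) = (1643 × 1638) / (714 × 687) = 2691234 / 490518 = 5.48651
The odds of repeat purchase within 30 days are about 5.49 times as high in the enrolled group.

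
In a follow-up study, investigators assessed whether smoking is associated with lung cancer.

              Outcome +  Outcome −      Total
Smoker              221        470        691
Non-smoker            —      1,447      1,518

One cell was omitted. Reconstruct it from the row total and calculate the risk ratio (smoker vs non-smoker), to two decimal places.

The missing cell is in the unexposed row: 1518 − 1447 = 71.
So a = 221, b = 470, c = 71, d = 1447.
RR = [a/(a+b)] / [c/(c+d)] = (221/691) / (71/1518) = 0.31983/0.04677 = 6.83798

6.84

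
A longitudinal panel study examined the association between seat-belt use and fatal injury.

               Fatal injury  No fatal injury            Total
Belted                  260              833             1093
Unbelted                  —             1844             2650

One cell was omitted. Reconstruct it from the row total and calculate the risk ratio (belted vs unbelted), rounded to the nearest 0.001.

0.782

The missing cell is in the unexposed row: 2650 − 1844 = 806.
So a = 260, b = 833, c = 806, d = 1844.
RR = [a/(a+b)] / [c/(c+d)] = (260/1093) / (806/2650) = 0.23788/0.30415 = 0.78210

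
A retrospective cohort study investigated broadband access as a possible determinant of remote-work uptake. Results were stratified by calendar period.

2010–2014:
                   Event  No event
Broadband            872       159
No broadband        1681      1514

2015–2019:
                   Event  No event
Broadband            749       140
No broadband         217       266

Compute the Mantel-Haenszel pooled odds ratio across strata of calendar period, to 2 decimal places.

OR_MH = Σ(aᵢdᵢ/nᵢ) / Σ(bᵢcᵢ/nᵢ), where nᵢ is the stratum total.
Stratum 1 (2010–2014): n = 4226; a·d/n = 872·1514/4226 = 312.4013; b·c/n = 159·1681/4226 = 63.2463
Stratum 2 (2015–2019): n = 1372; a·d/n = 749·266/1372 = 145.2143; b·c/n = 140·217/1372 = 22.1429
OR_MH = (312.4013 + 145.2143) / (63.2463 + 22.1429) = 457.6156 / 85.3892 = 5.35918

5.36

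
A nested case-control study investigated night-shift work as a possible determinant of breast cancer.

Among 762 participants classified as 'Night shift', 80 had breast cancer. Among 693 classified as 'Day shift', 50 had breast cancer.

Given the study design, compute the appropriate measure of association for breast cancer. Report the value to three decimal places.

1.509

From the description: a = 80, b = 682, c = 50, d = 643.
This is a nested case-control study: participants were sampled on outcome status, so risks in the source population cannot be estimated directly — relative risk is not valid here. The odds ratio is the appropriate measure.
OR = (a·d)/(b·c) = (80 × 643) / (682 × 50) = 51440 / 34100 = 1.50850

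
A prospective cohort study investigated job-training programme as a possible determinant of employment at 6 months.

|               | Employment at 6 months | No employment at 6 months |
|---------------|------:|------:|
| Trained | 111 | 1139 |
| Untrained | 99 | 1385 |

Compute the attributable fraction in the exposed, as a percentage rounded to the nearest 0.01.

24.87

Cells: a = 111, b = 1139, c = 99, d = 1385.
Risk in exposed = 111/1250 = 0.08880; risk in unexposed = 99/1484 = 0.06671.
RR = 0.08880/0.06671 = 1.33110
AR% = (RR − 1)/RR × 100 = (1.33110 − 1)/1.33110 × 100 = 24.8743%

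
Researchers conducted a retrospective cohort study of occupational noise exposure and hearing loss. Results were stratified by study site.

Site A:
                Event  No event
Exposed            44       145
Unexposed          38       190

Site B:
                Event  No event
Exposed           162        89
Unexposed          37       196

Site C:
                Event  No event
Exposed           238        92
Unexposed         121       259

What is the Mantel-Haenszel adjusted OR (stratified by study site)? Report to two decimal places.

OR_MH = Σ(aᵢdᵢ/nᵢ) / Σ(bᵢcᵢ/nᵢ), where nᵢ is the stratum total.
Stratum 1 (Site A): n = 417; a·d/n = 44·190/417 = 20.0480; b·c/n = 145·38/417 = 13.2134
Stratum 2 (Site B): n = 484; a·d/n = 162·196/484 = 65.6033; b·c/n = 89·37/484 = 6.8037
Stratum 3 (Site C): n = 710; a·d/n = 238·259/710 = 86.8197; b·c/n = 92·121/710 = 15.6789
OR_MH = (20.0480 + 65.6033 + 86.8197) / (13.2134 + 6.8037 + 15.6789) = 172.4710 / 35.6960 = 4.83166

4.83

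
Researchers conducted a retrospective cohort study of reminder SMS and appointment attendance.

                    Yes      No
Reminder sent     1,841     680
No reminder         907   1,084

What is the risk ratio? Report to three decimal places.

Cells: a = 1841, b = 680, c = 907, d = 1084.
Risk in exposed = 1841/2521 = 0.73027; risk in unexposed = 907/1991 = 0.45555.
RR = 0.73027 / 0.45555 = 1.60304
The risk among the exposed is 1.60 times that among the unexposed.

1.603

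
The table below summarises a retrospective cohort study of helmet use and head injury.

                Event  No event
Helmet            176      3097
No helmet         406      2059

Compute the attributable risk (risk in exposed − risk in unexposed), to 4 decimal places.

-0.1109

Cells: a = 176, b = 3097, c = 406, d = 2059.
Risk in exposed = 176/3273 = 0.053773; risk in unexposed = 406/2465 = 0.164706.
Risk difference = 0.053773 − 0.164706 = -0.110933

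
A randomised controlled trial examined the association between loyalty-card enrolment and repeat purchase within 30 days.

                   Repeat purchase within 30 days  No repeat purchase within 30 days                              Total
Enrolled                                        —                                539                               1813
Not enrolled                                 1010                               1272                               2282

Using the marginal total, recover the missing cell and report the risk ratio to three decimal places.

The missing cell is in the exposed row: 1813 − 539 = 1274.
So a = 1274, b = 539, c = 1010, d = 1272.
RR = [a/(a+b)] / [c/(c+d)] = (1274/1813) / (1010/2282) = 0.70270/0.44259 = 1.58769

1.588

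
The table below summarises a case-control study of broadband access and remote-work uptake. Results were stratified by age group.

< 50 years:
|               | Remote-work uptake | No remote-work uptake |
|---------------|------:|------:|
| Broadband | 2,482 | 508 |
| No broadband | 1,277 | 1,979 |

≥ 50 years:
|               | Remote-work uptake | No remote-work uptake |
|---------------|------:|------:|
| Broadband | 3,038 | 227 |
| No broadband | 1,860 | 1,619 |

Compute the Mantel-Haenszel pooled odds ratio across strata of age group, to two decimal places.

OR_MH = Σ(aᵢdᵢ/nᵢ) / Σ(bᵢcᵢ/nᵢ), where nᵢ is the stratum total.
Stratum 1 (< 50 years): n = 6246; a·d/n = 2482·1979/6246 = 786.4038; b·c/n = 508·1277/6246 = 103.8610
Stratum 2 (≥ 50 years): n = 6744; a·d/n = 3038·1619/6744 = 729.3182; b·c/n = 227·1860/6744 = 62.6068
OR_MH = (786.4038 + 729.3182) / (103.8610 + 62.6068) = 1515.7220 / 166.4678 = 9.10520

9.11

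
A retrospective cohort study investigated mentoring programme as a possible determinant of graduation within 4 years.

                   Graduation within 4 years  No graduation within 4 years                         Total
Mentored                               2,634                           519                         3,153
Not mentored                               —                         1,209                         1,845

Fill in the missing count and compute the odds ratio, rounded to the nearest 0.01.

The missing cell is in the unexposed row: 1845 − 1209 = 636.
So a = 2634, b = 519, c = 636, d = 1209.
OR = (a·d)/(b·c) = (2634 × 1209) / (519 × 636) = 3184506 / 330084 = 9.64756

9.65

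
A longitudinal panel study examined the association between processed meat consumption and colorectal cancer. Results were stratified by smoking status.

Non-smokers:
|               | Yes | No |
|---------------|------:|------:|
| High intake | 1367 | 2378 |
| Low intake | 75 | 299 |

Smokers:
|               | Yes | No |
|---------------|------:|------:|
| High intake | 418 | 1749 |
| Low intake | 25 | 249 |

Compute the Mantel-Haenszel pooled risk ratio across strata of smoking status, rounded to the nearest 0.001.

1.892

RR_MH = Σ(aᵢ·n₀ᵢ/nᵢ) / Σ(cᵢ·n₁ᵢ/nᵢ), with n₁ᵢ = aᵢ+bᵢ (exposed), n₀ᵢ = cᵢ+dᵢ (unexposed), nᵢ = n₁ᵢ+n₀ᵢ.
Stratum 1 (Non-smokers): n₁ = 3745, n₀ = 374, n = 4119; a·n₀/n = 1367·374/4119 = 124.1219; c·n₁/n = 75·3745/4119 = 68.1901
Stratum 2 (Smokers): n₁ = 2167, n₀ = 274, n = 2441; a·n₀/n = 418·274/2441 = 46.9201; c·n₁/n = 25·2167/2441 = 22.1938
RR_MH = (124.1219 + 46.9201) / (68.1901 + 22.1938) = 171.0420 / 90.3839 = 1.89240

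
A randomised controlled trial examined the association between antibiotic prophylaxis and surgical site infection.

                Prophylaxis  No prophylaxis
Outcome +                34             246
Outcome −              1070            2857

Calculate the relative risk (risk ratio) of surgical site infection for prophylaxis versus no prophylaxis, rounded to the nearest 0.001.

0.388

Reading the table with exposure as columns: a = 34 (Prophylaxis, case), b = 1070 (Prophylaxis, non-case), c = 246 (No prophylaxis, case), d = 2857.
Risk in exposed = 34/1104 = 0.03080; risk in unexposed = 246/3103 = 0.07928.
RR = 0.03080 / 0.07928 = 0.38847
The risk is 61% lower among the exposed than among the unexposed.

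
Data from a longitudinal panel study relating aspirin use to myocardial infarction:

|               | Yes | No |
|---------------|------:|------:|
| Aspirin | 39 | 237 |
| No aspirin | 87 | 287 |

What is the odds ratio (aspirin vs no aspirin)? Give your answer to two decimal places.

Cells: a = 39, b = 237, c = 87, d = 287.
OR = (a·d)/(b·c) = (39 × 287) / (237 × 87) = 11193 / 20619 = 0.54285
Exposure is associated with lower odds of myocardial infarction (OR = 0.54 < 1).

0.54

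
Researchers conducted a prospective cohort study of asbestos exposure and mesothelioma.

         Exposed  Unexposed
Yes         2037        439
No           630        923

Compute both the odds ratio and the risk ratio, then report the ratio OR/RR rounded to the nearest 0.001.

2.869

Reading the table with exposure as columns: a = 2037 (Exposed, case), b = 630 (Exposed, non-case), c = 439 (Unexposed, case), d = 923.
OR = (2037·923)/(630·439) = 1880151/276570 = 6.79810
Risk in exposed = 2037/2667 = 0.76378; risk in unexposed = 439/1362 = 0.32232; RR = 2.36963
OR/RR = 6.79810 / 2.36963 = 2.86884
The outcome is not rare, so the OR lies further from 1 than the RR.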